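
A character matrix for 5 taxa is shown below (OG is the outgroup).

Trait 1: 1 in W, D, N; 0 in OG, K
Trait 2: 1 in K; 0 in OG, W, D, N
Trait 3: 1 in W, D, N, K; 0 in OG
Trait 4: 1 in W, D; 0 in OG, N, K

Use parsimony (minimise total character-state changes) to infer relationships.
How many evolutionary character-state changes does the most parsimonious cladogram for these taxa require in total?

The outgroup has state '0' for every character, so '1' is the derived state throughout.
Trait 1 (derived state '1') is shared by D, N, and W — a synapomorphy uniting that clade.
Trait 2: derived state '1' in K only — an autapomorphy, so it tells us nothing about relationships among taxa.
All ingroup taxa share the derived state '1' for Trait 3; it defines the ingroup but does not resolve relationships within it.
Trait 4 (derived state '1') is shared by D and W — a synapomorphy uniting that clade.
Most parsimonious ingroup topology: (((W,D),N),K).
Changes per character on this tree: Trait 1: 1; Trait 2: 1; Trait 3: 1; Trait 4: 1.
Total = 4.

4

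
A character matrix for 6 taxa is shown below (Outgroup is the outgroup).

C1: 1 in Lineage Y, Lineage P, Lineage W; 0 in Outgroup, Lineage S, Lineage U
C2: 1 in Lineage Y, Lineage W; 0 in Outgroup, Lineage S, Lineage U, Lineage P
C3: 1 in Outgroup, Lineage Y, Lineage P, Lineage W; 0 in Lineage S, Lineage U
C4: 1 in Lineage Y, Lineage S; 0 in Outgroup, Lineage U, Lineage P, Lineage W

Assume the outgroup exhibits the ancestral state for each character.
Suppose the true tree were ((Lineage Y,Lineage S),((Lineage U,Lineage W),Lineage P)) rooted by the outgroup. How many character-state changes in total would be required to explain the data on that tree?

8

Map each character onto ((Lineage Y,Lineage S),((Lineage U,Lineage W),Lineage P)) (rooted by Outgroup) and count the minimum state changes it requires (Fitch parsimony):
C1: 3; C2: 2; C3: 2; C4: 1.
Total tree length = 8.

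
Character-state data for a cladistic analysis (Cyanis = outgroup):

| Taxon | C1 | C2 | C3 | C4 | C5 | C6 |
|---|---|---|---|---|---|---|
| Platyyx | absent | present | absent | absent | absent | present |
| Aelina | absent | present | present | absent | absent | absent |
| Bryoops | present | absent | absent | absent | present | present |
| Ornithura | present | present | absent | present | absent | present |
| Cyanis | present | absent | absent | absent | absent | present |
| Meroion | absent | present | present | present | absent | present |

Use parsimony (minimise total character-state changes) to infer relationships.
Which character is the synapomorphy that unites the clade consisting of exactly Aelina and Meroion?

C3

Character polarity is set by the outgroup: the derived state is whichever differs from the outgroup's state, so for C1, C6 the derived state is 'absent', and for the remaining characters it is 'present'.
C1 (derived state 'absent') is shared by Aelina, Meroion, and Platyyx — a synapomorphy uniting that clade.
C2: derived state 'present' in Aelina, Meroion, Ornithura, and Platyyx only — synapomorphy for {Aelina, Meroion, Ornithura, Platyyx}.
Only Aelina and Meroion show the derived state 'present' for C3, supporting them as a clade.
C4 (state 'present') occurs in Meroion and Ornithura but conflicts with the nesting implied by the other characters — most parsimoniously interpreted as homoplasy.
C5: derived state 'present' in Bryoops only — an autapomorphy, so it tells us nothing about relationships among taxa.
C6: derived state 'absent' in Aelina only — an autapomorphy, so it tells us nothing about relationships among taxa.
Most parsimonious ingroup topology: (((Platyyx,(Meroion,Aelina)),Ornithura),Bryoops).
The clade {Aelina, Meroion} is supported by C3: its derived state 'present' occurs in exactly those taxa and in no other taxon (including the outgroup).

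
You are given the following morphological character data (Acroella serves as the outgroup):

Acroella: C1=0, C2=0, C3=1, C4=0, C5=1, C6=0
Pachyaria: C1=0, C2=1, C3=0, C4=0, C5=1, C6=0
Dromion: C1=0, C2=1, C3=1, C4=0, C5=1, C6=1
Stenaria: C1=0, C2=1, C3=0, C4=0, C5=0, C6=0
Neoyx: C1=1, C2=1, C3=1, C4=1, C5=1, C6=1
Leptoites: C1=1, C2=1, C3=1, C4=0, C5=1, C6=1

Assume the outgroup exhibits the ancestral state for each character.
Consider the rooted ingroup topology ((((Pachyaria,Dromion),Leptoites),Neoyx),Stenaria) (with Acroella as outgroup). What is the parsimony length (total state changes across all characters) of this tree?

Map each character onto ((((Pachyaria,Dromion),Leptoites),Neoyx),Stenaria) (rooted by Acroella) and count the minimum state changes it requires (Fitch parsimony):
C1: 2; C2: 1; C3: 2; C4: 1; C5: 1; C6: 2.
Total tree length = 9.

9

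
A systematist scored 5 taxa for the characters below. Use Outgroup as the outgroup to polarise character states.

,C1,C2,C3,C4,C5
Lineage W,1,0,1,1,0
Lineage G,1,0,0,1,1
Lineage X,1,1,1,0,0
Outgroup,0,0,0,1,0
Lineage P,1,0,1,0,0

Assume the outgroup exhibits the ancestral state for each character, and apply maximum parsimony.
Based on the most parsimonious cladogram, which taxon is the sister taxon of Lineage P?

Lineage X

Character polarity is set by the outgroup: the derived state is whichever differs from the outgroup's state, so for C4 the derived state is '0', and for the remaining characters it is '1'.
All ingroup taxa share the derived state '1' for C1; it defines the ingroup but does not resolve relationships within it.
C2 (derived state '1') is unique to Lineage X (autapomorphy; uninformative for grouping).
C3: derived state '1' in Lineage P, Lineage W, and Lineage X only — synapomorphy for {Lineage P, Lineage W, Lineage X}.
C4 (derived state '0') is shared by Lineage P and Lineage X — a synapomorphy uniting that clade.
C5: derived state '1' in Lineage G only — an autapomorphy, so it tells us nothing about relationships among taxa.
Most parsimonious ingroup topology: ((Lineage W,(Lineage P,Lineage X)),Lineage G).
Lineage P and Lineage X form a cherry on this tree, so they are sister taxa.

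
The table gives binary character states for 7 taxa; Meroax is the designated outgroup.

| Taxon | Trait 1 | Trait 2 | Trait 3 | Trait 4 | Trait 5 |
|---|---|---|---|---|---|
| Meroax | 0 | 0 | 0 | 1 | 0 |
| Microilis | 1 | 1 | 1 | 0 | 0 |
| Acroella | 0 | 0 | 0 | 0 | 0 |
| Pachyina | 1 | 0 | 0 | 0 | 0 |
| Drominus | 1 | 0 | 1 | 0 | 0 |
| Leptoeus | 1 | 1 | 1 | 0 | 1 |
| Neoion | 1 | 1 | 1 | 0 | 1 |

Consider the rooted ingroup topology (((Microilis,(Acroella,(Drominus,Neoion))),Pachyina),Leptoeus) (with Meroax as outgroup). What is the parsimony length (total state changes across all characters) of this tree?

Map each character onto (((Microilis,(Acroella,(Drominus,Neoion))),Pachyina),Leptoeus) (rooted by Meroax) and count the minimum state changes it requires (Fitch parsimony):
Trait 1: 2; Trait 2: 3; Trait 3: 3; Trait 4: 1; Trait 5: 2.
Total tree length = 11.

11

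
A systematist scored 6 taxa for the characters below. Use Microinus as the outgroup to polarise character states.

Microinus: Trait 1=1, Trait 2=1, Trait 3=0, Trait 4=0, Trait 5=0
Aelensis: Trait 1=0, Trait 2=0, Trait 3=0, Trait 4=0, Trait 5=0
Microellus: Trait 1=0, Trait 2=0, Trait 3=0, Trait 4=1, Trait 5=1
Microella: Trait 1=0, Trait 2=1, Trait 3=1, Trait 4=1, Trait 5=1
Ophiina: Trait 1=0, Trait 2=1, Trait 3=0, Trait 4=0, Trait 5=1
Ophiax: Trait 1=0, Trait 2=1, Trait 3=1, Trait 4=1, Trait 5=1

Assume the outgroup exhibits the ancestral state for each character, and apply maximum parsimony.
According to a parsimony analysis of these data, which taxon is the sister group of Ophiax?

Microella

Character polarity is set by the outgroup: the derived state is whichever differs from the outgroup's state, so for Trait 1, Trait 2 the derived state is '0', and for the remaining characters it is '1'.
Trait 1 (derived state '0') is shared by all ingroup taxa — unites the whole ingroup.
Trait 2 (state '0') occurs in Aelensis and Microellus but conflicts with the nesting implied by the other characters — most parsimoniously interpreted as homoplasy.
Trait 3: derived state '1' in Microella and Ophiax only — synapomorphy for {Microella, Ophiax}.
Trait 4: derived state '1' in Microella, Microellus, and Ophiax only — synapomorphy for {Microella, Microellus, Ophiax}.
Trait 5 (derived state '1') is shared by Microella, Microellus, Ophiax, and Ophiina — a synapomorphy uniting that clade.
Most parsimonious ingroup topology: (Aelensis,((Microellus,(Microella,Ophiax)),Ophiina)).
Ophiax and Microella form a cherry on this tree, so they are sister taxa.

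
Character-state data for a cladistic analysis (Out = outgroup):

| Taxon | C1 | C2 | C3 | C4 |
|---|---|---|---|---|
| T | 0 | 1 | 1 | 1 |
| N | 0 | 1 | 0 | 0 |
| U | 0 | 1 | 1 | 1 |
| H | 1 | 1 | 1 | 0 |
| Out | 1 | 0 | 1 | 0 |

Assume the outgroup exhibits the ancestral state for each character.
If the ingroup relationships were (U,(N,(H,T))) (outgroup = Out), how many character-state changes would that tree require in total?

6

Map each character onto (U,(N,(H,T))) (rooted by Out) and count the minimum state changes it requires (Fitch parsimony):
C1: 2; C2: 1; C3: 1; C4: 2.
Total tree length = 6.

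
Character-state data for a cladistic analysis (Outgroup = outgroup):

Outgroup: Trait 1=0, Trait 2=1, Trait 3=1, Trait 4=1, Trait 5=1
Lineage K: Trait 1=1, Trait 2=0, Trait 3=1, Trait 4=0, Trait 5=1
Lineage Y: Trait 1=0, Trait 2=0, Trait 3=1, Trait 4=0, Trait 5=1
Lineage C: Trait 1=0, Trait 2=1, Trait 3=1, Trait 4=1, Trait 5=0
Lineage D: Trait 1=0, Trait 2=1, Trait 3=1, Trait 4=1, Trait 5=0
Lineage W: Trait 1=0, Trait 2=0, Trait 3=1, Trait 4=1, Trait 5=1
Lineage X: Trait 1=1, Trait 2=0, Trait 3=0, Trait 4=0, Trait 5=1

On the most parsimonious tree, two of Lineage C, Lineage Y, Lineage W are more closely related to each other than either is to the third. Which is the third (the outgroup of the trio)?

Lineage C

Character polarity is set by the outgroup: the derived state is whichever differs from the outgroup's state, so for Trait 2, Trait 3, Trait 4, Trait 5 the derived state is '0', and for the remaining characters it is '1'.
Only Lineage K and Lineage X show the derived state '1' for Trait 1, supporting them as a clade.
Only Lineage K, Lineage W, Lineage X, and Lineage Y show the derived state '0' for Trait 2, supporting them as a clade.
Trait 3: derived state '0' in Lineage X only — an autapomorphy, so it tells us nothing about relationships among taxa.
Trait 4 (derived state '0') is shared by Lineage K, Lineage X, and Lineage Y — a synapomorphy uniting that clade.
Trait 5: derived state '0' in Lineage C and Lineage D only — synapomorphy for {Lineage C, Lineage D}.
Most parsimonious ingroup topology: ((((Lineage K,Lineage X),Lineage Y),Lineage W),(Lineage C,Lineage D)).
Lineage Y and Lineage W share a more recent common ancestor with each other than either does with Lineage C, so Lineage C is the least closely related of the three.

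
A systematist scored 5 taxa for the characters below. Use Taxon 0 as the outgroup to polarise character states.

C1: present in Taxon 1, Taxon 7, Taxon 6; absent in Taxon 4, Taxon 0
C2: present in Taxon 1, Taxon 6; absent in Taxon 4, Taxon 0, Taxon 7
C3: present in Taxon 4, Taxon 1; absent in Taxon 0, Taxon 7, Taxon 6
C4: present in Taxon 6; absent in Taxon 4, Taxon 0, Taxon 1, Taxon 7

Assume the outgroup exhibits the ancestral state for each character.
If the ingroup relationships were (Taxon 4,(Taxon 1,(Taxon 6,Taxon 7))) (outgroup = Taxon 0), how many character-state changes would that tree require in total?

Map each character onto (Taxon 4,(Taxon 1,(Taxon 6,Taxon 7))) (rooted by Taxon 0) and count the minimum state changes it requires (Fitch parsimony):
C1: 1; C2: 2; C3: 2; C4: 1.
Total tree length = 6.

6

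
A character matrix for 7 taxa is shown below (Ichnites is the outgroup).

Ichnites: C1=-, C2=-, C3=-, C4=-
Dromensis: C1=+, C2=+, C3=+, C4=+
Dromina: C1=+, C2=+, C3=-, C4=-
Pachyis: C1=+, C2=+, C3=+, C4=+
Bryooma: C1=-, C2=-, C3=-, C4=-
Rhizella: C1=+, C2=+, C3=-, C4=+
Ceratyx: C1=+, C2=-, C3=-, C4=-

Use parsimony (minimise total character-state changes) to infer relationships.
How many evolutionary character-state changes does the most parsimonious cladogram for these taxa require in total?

The outgroup has state '-' for every character, so '+' is the derived state throughout.
C1 (derived state '+') is shared by Ceratyx, Dromensis, Dromina, Pachyis, and Rhizella — a synapomorphy uniting that clade.
C2 (derived state '+') is shared by Dromensis, Dromina, Pachyis, and Rhizella — a synapomorphy uniting that clade.
C3 (derived state '+') is shared by Dromensis and Pachyis — a synapomorphy uniting that clade.
C4 (derived state '+') is shared by Dromensis, Pachyis, and Rhizella — a synapomorphy uniting that clade.
Most parsimonious ingroup topology: (((((Dromensis,Pachyis),Rhizella),Dromina),Ceratyx),Bryooma).
Changes per character on this tree: C1: 1; C2: 1; C3: 1; C4: 1.
Total = 4.

4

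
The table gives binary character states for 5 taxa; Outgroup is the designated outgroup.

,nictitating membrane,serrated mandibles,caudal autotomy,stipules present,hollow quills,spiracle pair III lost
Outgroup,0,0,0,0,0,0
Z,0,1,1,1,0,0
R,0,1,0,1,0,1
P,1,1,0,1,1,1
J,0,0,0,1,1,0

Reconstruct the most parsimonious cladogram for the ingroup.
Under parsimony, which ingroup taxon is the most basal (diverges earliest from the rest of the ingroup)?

The outgroup has state '0' for every character, so '1' is the derived state throughout.
nictitating membrane: derived state '1' in P only — an autapomorphy, so it tells us nothing about relationships among taxa.
Only P, R, and Z show the derived state '1' for serrated mandibles, supporting them as a clade.
caudal autotomy (derived state '1') is unique to Z (autapomorphy; uninformative for grouping).
stipules present (derived state '1') is shared by all ingroup taxa — unites the whole ingroup.
hollow quills (state '1') occurs in J and P but conflicts with the nesting implied by the other characters — most parsimoniously interpreted as homoplasy.
Only P and R show the derived state '1' for spiracle pair III lost, supporting them as a clade.
Most parsimonious ingroup topology: ((Z,(R,P)),J).
J is sister to the clade containing all other ingroup taxa, so it is the earliest-diverging (most basal) ingroup lineage.

J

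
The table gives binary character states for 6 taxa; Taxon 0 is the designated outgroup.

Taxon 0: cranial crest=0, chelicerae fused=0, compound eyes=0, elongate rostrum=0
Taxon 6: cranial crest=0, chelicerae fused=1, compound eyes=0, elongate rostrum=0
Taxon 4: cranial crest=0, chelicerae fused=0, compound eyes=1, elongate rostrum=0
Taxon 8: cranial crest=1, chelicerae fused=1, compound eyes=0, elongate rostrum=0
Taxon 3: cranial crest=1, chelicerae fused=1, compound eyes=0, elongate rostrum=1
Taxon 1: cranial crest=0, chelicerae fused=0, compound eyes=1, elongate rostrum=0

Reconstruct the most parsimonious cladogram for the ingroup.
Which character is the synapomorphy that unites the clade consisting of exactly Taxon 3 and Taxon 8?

cranial crest

The outgroup has state '0' for every character, so '1' is the derived state throughout.
cranial crest: derived state '1' in Taxon 3 and Taxon 8 only — synapomorphy for {Taxon 3, Taxon 8}.
chelicerae fused: derived state '1' in Taxon 3, Taxon 6, and Taxon 8 only — synapomorphy for {Taxon 3, Taxon 6, Taxon 8}.
Only Taxon 1 and Taxon 4 show the derived state '1' for compound eyes, supporting them as a clade.
elongate rostrum (derived state '1') is unique to Taxon 3 (autapomorphy; uninformative for grouping).
Most parsimonious ingroup topology: (((Taxon 8,Taxon 3),Taxon 6),(Taxon 4,Taxon 1)).
The clade {Taxon 3, Taxon 8} is supported by cranial crest: its derived state '1' occurs in exactly those taxa and in no other taxon (including the outgroup).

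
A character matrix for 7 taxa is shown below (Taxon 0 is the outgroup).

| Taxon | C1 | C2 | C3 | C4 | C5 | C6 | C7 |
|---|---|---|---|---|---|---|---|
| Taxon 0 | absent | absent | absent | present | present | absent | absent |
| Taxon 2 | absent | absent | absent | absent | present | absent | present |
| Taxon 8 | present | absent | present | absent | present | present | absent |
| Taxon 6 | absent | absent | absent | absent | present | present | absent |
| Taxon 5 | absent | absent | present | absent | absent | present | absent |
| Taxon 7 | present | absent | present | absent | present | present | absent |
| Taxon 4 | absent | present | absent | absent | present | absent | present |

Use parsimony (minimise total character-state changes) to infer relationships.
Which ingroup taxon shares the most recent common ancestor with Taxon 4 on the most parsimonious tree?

Taxon 2

Character polarity is set by the outgroup: the derived state is whichever differs from the outgroup's state, so for C4, C5 the derived state is 'absent', and for the remaining characters it is 'present'.
C1 (derived state 'present') is shared by Taxon 7 and Taxon 8 — a synapomorphy uniting that clade.
C2 (derived state 'present') is unique to Taxon 4 (autapomorphy; uninformative for grouping).
C3 (derived state 'present') is shared by Taxon 5, Taxon 7, and Taxon 8 — a synapomorphy uniting that clade.
All ingroup taxa share the derived state 'absent' for C4; it defines the ingroup but does not resolve relationships within it.
C5: derived state 'absent' in Taxon 5 only — an autapomorphy, so it tells us nothing about relationships among taxa.
Only Taxon 5, Taxon 6, Taxon 7, and Taxon 8 show the derived state 'present' for C6, supporting them as a clade.
C7: derived state 'present' in Taxon 2 and Taxon 4 only — synapomorphy for {Taxon 2, Taxon 4}.
Most parsimonious ingroup topology: ((Taxon 2,Taxon 4),(((Taxon 8,Taxon 7),Taxon 5),Taxon 6)).
Taxon 4 and Taxon 2 form a cherry on this tree, so they are sister taxa.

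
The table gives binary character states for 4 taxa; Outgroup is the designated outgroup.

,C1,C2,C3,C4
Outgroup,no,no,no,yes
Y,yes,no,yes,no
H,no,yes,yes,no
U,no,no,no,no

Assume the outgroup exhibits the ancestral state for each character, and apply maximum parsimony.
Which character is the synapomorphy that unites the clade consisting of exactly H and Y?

C3

Character polarity is set by the outgroup: the derived state is whichever differs from the outgroup's state, so for C4 the derived state is 'no', and for the remaining characters it is 'yes'.
C1 (derived state 'yes') is unique to Y (autapomorphy; uninformative for grouping).
C2 (derived state 'yes') is unique to H (autapomorphy; uninformative for grouping).
Only H and Y show the derived state 'yes' for C3, supporting them as a clade.
All ingroup taxa share the derived state 'no' for C4; it defines the ingroup but does not resolve relationships within it.
Most parsimonious ingroup topology: ((Y,H),U).
The clade {H, Y} is supported by C3: its derived state 'yes' occurs in exactly those taxa and in no other taxon (including the outgroup).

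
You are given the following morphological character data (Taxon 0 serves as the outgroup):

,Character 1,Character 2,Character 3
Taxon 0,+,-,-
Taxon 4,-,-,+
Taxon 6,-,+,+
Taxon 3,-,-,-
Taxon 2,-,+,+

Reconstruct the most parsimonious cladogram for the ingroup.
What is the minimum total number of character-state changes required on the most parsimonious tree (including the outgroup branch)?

Character polarity is set by the outgroup: the derived state is whichever differs from the outgroup's state, so for Character 1 the derived state is '-', and for the remaining characters it is '+'.
Character 1 (derived state '-') is shared by all ingroup taxa — unites the whole ingroup.
Character 2 (derived state '+') is shared by Taxon 2 and Taxon 6 — a synapomorphy uniting that clade.
Only Taxon 2, Taxon 4, and Taxon 6 show the derived state '+' for Character 3, supporting them as a clade.
Most parsimonious ingroup topology: ((Taxon 4,(Taxon 6,Taxon 2)),Taxon 3).
Changes per character on this tree: Character 1: 1; Character 2: 1; Character 3: 1.
Total = 3.

3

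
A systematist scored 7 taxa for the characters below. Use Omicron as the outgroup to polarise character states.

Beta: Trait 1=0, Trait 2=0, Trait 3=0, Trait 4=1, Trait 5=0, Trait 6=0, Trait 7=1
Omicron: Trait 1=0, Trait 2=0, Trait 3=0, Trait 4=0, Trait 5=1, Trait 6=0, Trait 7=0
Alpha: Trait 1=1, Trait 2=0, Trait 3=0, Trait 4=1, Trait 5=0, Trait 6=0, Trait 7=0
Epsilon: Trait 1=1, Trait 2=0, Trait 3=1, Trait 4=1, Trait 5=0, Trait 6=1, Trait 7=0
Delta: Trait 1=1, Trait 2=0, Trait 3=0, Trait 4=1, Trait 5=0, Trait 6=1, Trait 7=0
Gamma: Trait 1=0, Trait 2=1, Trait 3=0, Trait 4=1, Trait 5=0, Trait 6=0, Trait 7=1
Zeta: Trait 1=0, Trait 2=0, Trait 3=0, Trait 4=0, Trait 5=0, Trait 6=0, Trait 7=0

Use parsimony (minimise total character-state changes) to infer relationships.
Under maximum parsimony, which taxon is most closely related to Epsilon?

Character polarity is set by the outgroup: the derived state is whichever differs from the outgroup's state, so for Trait 5 the derived state is '0', and for the remaining characters it is '1'.
Trait 1 (derived state '1') is shared by Alpha, Delta, and Epsilon — a synapomorphy uniting that clade.
Trait 2: derived state '1' in Gamma only — an autapomorphy, so it tells us nothing about relationships among taxa.
Trait 3: derived state '1' in Epsilon only — an autapomorphy, so it tells us nothing about relationships among taxa.
Only Alpha, Beta, Delta, Epsilon, and Gamma show the derived state '1' for Trait 4, supporting them as a clade.
All ingroup taxa share the derived state '0' for Trait 5; it defines the ingroup but does not resolve relationships within it.
Only Delta and Epsilon show the derived state '1' for Trait 6, supporting them as a clade.
Trait 7: derived state '1' in Beta and Gamma only — synapomorphy for {Beta, Gamma}.
Most parsimonious ingroup topology: ((((Epsilon,Delta),Alpha),(Gamma,Beta)),Zeta).
Epsilon and Delta form a cherry on this tree, so they are sister taxa.

Delta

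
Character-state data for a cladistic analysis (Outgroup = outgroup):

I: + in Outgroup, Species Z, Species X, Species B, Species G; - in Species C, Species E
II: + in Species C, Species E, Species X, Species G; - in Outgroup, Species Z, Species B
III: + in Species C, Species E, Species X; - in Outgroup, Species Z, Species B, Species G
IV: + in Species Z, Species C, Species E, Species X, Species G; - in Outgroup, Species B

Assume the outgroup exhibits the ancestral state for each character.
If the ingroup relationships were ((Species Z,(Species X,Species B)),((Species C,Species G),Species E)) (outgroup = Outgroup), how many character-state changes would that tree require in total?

9

Map each character onto ((Species Z,(Species X,Species B)),((Species C,Species G),Species E)) (rooted by Outgroup) and count the minimum state changes it requires (Fitch parsimony):
I: 2; II: 2; III: 3; IV: 2.
Total tree length = 9.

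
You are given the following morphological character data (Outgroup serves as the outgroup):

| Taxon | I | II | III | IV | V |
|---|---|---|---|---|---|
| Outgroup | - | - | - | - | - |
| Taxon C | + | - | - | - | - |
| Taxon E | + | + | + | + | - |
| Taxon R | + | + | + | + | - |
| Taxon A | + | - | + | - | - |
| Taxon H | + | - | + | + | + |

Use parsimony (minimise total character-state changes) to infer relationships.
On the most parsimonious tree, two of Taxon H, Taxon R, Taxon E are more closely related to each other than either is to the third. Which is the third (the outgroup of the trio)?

The outgroup has state '-' for every character, so '+' is the derived state throughout.
All ingroup taxa share the derived state '+' for I; it defines the ingroup but does not resolve relationships within it.
Only Taxon E and Taxon R show the derived state '+' for II, supporting them as a clade.
III (derived state '+') is shared by Taxon A, Taxon E, Taxon H, and Taxon R — a synapomorphy uniting that clade.
IV (derived state '+') is shared by Taxon E, Taxon H, and Taxon R — a synapomorphy uniting that clade.
V: derived state '+' in Taxon H only — an autapomorphy, so it tells us nothing about relationships among taxa.
Most parsimonious ingroup topology: (Taxon C,(((Taxon E,Taxon R),Taxon H),Taxon A)).
Taxon E and Taxon R share a more recent common ancestor with each other than either does with Taxon H, so Taxon H is the least closely related of the three.

Taxon H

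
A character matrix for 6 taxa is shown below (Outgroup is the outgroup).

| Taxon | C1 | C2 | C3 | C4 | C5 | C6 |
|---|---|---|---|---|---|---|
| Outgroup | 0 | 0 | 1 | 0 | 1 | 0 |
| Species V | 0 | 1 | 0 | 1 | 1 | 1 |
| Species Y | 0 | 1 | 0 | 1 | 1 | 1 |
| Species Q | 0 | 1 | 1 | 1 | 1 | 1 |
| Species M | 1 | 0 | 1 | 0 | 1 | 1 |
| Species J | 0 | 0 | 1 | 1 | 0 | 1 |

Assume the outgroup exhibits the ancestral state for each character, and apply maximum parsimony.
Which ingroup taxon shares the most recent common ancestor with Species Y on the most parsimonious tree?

Species V

Character polarity is set by the outgroup: the derived state is whichever differs from the outgroup's state, so for C3, C5 the derived state is '0', and for the remaining characters it is '1'.
C1: derived state '1' in Species M only — an autapomorphy, so it tells us nothing about relationships among taxa.
C2: derived state '1' in Species Q, Species V, and Species Y only — synapomorphy for {Species Q, Species V, Species Y}.
Only Species V and Species Y show the derived state '0' for C3, supporting them as a clade.
Only Species J, Species Q, Species V, and Species Y show the derived state '1' for C4, supporting them as a clade.
C5: derived state '0' in Species J only — an autapomorphy, so it tells us nothing about relationships among taxa.
All ingroup taxa share the derived state '1' for C6; it defines the ingroup but does not resolve relationships within it.
Most parsimonious ingroup topology: ((((Species V,Species Y),Species Q),Species J),Species M).
Species Y and Species V form a cherry on this tree, so they are sister taxa.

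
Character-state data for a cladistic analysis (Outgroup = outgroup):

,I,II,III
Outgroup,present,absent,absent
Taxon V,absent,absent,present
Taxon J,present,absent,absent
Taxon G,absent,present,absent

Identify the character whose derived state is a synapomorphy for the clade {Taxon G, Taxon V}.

I

Character polarity is set by the outgroup: the derived state is whichever differs from the outgroup's state, so for I the derived state is 'absent', and for the remaining characters it is 'present'.
I (derived state 'absent') is shared by Taxon G and Taxon V — a synapomorphy uniting that clade.
II (derived state 'present') is unique to Taxon G (autapomorphy; uninformative for grouping).
III (derived state 'present') is unique to Taxon V (autapomorphy; uninformative for grouping).
Most parsimonious ingroup topology: ((Taxon V,Taxon G),Taxon J).
The clade {Taxon G, Taxon V} is supported by I: its derived state 'absent' occurs in exactly those taxa and in no other taxon (including the outgroup).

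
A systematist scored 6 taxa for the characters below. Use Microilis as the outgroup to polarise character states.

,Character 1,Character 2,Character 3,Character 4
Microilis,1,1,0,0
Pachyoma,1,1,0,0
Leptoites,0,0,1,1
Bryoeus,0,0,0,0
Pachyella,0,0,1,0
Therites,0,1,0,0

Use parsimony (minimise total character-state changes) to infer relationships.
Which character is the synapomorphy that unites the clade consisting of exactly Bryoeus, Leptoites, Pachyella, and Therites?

Character 1

Character polarity is set by the outgroup: the derived state is whichever differs from the outgroup's state, so for Character 1, Character 2 the derived state is '0', and for the remaining characters it is '1'.
Only Bryoeus, Leptoites, Pachyella, and Therites show the derived state '0' for Character 1, supporting them as a clade.
Character 2 (derived state '0') is shared by Bryoeus, Leptoites, and Pachyella — a synapomorphy uniting that clade.
Character 3: derived state '1' in Leptoites and Pachyella only — synapomorphy for {Leptoites, Pachyella}.
Character 4 (derived state '1') is unique to Leptoites (autapomorphy; uninformative for grouping).
Most parsimonious ingroup topology: (Pachyoma,(((Leptoites,Pachyella),Bryoeus),Therites)).
The clade {Bryoeus, Leptoites, Pachyella, Therites} is supported by Character 1: its derived state '0' occurs in exactly those taxa and in no other taxon (including the outgroup).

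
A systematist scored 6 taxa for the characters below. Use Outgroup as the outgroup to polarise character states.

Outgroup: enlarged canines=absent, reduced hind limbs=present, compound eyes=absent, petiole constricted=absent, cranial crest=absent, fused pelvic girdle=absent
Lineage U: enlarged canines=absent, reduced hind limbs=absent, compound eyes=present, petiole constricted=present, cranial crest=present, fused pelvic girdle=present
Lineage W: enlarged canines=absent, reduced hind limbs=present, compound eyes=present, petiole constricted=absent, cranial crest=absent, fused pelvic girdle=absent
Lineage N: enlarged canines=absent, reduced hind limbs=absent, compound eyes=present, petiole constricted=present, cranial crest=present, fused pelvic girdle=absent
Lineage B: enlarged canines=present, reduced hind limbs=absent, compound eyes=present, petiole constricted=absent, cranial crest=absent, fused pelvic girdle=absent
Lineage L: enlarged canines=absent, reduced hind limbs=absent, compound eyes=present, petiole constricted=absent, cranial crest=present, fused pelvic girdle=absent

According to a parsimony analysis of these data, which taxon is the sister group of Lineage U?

Character polarity is set by the outgroup: the derived state is whichever differs from the outgroup's state, so for reduced hind limbs the derived state is 'absent', and for the remaining characters it is 'present'.
enlarged canines: derived state 'present' in Lineage B only — an autapomorphy, so it tells us nothing about relationships among taxa.
reduced hind limbs (derived state 'absent') is shared by Lineage B, Lineage L, Lineage N, and Lineage U — a synapomorphy uniting that clade.
All ingroup taxa share the derived state 'present' for compound eyes; it defines the ingroup but does not resolve relationships within it.
petiole constricted: derived state 'present' in Lineage N and Lineage U only — synapomorphy for {Lineage N, Lineage U}.
Only Lineage L, Lineage N, and Lineage U show the derived state 'present' for cranial crest, supporting them as a clade.
fused pelvic girdle (derived state 'present') is unique to Lineage U (autapomorphy; uninformative for grouping).
Most parsimonious ingroup topology: ((((Lineage U,Lineage N),Lineage L),Lineage B),Lineage W).
Lineage U and Lineage N form a cherry on this tree, so they are sister taxa.

Lineage N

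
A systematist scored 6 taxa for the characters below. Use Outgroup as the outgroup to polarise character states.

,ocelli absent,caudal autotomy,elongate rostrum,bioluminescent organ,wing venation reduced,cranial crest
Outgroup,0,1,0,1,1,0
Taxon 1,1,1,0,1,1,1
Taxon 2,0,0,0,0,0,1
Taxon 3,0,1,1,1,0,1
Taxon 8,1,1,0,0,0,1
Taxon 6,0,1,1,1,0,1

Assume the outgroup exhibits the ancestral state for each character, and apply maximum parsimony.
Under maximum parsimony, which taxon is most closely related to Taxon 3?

Character polarity is set by the outgroup: the derived state is whichever differs from the outgroup's state, so for caudal autotomy, bioluminescent organ, wing venation reduced the derived state is '0', and for the remaining characters it is '1'.
ocelli absent groups Taxon 1 and Taxon 8, which is incompatible with the clades supported by the remaining characters; treating it as convergent (homoplasy) costs fewer steps than any alternative tree.
caudal autotomy (derived state '0') is unique to Taxon 2 (autapomorphy; uninformative for grouping).
elongate rostrum: derived state '1' in Taxon 3 and Taxon 6 only — synapomorphy for {Taxon 3, Taxon 6}.
bioluminescent organ: derived state '0' in Taxon 2 and Taxon 8 only — synapomorphy for {Taxon 2, Taxon 8}.
Only Taxon 2, Taxon 3, Taxon 6, and Taxon 8 show the derived state '0' for wing venation reduced, supporting them as a clade.
cranial crest (derived state '1') is shared by all ingroup taxa — unites the whole ingroup.
Most parsimonious ingroup topology: (Taxon 1,((Taxon 2,Taxon 8),(Taxon 3,Taxon 6))).
Taxon 3 and Taxon 6 form a cherry on this tree, so they are sister taxa.

Taxon 6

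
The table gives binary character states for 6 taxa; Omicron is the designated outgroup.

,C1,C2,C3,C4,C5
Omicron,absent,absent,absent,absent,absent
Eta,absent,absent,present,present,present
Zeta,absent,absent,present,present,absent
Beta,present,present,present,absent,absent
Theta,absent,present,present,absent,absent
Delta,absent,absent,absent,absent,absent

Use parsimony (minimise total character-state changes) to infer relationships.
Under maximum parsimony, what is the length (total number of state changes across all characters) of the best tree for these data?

5

The outgroup has state 'absent' for every character, so 'present' is the derived state throughout.
C1: derived state 'present' in Beta only — an autapomorphy, so it tells us nothing about relationships among taxa.
C2 (derived state 'present') is shared by Beta and Theta — a synapomorphy uniting that clade.
Only Beta, Eta, Theta, and Zeta show the derived state 'present' for C3, supporting them as a clade.
C4: derived state 'present' in Eta and Zeta only — synapomorphy for {Eta, Zeta}.
C5: derived state 'present' in Eta only — an autapomorphy, so it tells us nothing about relationships among taxa.
Most parsimonious ingroup topology: (((Eta,Zeta),(Beta,Theta)),Delta).
Changes per character on this tree: C1: 1; C2: 1; C3: 1; C4: 1; C5: 1.
Total = 5.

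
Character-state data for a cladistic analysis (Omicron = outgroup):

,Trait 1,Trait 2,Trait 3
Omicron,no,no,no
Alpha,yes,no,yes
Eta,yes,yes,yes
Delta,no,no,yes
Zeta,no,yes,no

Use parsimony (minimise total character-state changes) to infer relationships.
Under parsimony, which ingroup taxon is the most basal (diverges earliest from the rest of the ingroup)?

Zeta

The outgroup has state 'no' for every character, so 'yes' is the derived state throughout.
Trait 1: derived state 'yes' in Alpha and Eta only — synapomorphy for {Alpha, Eta}.
Trait 2 (state 'yes') occurs in Eta and Zeta but conflicts with the nesting implied by the other characters — most parsimoniously interpreted as homoplasy.
Trait 3: derived state 'yes' in Alpha, Delta, and Eta only — synapomorphy for {Alpha, Delta, Eta}.
Most parsimonious ingroup topology: (((Alpha,Eta),Delta),Zeta).
Zeta is sister to the clade containing all other ingroup taxa, so it is the earliest-diverging (most basal) ingroup lineage.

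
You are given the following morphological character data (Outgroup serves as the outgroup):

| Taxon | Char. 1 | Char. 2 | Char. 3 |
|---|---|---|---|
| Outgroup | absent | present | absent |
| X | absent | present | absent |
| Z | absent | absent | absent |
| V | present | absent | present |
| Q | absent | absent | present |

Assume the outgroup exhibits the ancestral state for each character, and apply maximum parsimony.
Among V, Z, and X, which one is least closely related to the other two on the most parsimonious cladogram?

X

Character polarity is set by the outgroup: the derived state is whichever differs from the outgroup's state, so for Char. 2 the derived state is 'absent', and for the remaining characters it is 'present'.
Char. 1 (derived state 'present') is unique to V (autapomorphy; uninformative for grouping).
Char. 2 (derived state 'absent') is shared by Q, V, and Z — a synapomorphy uniting that clade.
Only Q and V show the derived state 'present' for Char. 3, supporting them as a clade.
Most parsimonious ingroup topology: (X,(Z,(V,Q))).
V and Z share a more recent common ancestor with each other than either does with X, so X is the least closely related of the three.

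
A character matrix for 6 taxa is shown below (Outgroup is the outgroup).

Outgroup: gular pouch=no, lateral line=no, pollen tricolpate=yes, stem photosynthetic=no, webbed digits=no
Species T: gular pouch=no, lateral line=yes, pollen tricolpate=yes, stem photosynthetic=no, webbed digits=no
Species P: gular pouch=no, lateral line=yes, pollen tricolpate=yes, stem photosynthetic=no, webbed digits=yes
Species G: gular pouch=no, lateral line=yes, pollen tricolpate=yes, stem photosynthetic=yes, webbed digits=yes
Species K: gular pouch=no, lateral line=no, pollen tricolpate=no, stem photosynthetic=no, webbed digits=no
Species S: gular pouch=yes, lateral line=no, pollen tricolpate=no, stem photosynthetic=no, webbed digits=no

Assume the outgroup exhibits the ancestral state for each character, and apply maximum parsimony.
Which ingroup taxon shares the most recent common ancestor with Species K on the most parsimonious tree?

Character polarity is set by the outgroup: the derived state is whichever differs from the outgroup's state, so for pollen tricolpate the derived state is 'no', and for the remaining characters it is 'yes'.
gular pouch: derived state 'yes' in Species S only — an autapomorphy, so it tells us nothing about relationships among taxa.
Only Species G, Species P, and Species T show the derived state 'yes' for lateral line, supporting them as a clade.
pollen tricolpate: derived state 'no' in Species K and Species S only — synapomorphy for {Species K, Species S}.
stem photosynthetic: derived state 'yes' in Species G only — an autapomorphy, so it tells us nothing about relationships among taxa.
webbed digits: derived state 'yes' in Species G and Species P only — synapomorphy for {Species G, Species P}.
Most parsimonious ingroup topology: ((Species T,(Species P,Species G)),(Species K,Species S)).
Species K and Species S form a cherry on this tree, so they are sister taxa.

Species S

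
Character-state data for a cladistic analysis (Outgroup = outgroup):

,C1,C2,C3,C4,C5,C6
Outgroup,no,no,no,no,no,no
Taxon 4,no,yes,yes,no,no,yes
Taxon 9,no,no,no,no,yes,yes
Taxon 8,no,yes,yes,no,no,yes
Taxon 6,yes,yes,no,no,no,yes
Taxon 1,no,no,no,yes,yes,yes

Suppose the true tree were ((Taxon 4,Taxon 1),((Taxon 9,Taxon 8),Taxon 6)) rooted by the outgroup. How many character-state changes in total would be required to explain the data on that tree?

Map each character onto ((Taxon 4,Taxon 1),((Taxon 9,Taxon 8),Taxon 6)) (rooted by Outgroup) and count the minimum state changes it requires (Fitch parsimony):
C1: 1; C2: 3; C3: 2; C4: 1; C5: 2; C6: 1.
Total tree length = 10.

10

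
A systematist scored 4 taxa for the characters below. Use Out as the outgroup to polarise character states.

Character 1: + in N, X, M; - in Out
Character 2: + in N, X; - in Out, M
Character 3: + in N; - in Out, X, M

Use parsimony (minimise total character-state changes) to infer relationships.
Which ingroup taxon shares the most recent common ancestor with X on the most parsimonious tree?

N

The outgroup has state '-' for every character, so '+' is the derived state throughout.
All ingroup taxa share the derived state '+' for Character 1; it defines the ingroup but does not resolve relationships within it.
Only N and X show the derived state '+' for Character 2, supporting them as a clade.
Character 3 (derived state '+') is unique to N (autapomorphy; uninformative for grouping).
Most parsimonious ingroup topology: ((N,X),M).
X and N form a cherry on this tree, so they are sister taxa.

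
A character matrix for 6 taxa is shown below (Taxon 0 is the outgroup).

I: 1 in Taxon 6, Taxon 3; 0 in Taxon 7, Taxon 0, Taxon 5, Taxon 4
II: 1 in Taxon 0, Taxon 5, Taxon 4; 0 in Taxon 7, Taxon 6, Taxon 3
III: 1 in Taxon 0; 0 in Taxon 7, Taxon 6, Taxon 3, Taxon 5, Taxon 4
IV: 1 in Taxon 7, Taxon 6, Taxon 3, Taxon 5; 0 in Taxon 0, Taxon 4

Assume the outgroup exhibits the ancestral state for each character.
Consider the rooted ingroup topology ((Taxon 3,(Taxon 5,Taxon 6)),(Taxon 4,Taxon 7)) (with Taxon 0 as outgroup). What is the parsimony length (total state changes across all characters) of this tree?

Map each character onto ((Taxon 3,(Taxon 5,Taxon 6)),(Taxon 4,Taxon 7)) (rooted by Taxon 0) and count the minimum state changes it requires (Fitch parsimony):
I: 2; II: 3; III: 1; IV: 2.
Total tree length = 8.

8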